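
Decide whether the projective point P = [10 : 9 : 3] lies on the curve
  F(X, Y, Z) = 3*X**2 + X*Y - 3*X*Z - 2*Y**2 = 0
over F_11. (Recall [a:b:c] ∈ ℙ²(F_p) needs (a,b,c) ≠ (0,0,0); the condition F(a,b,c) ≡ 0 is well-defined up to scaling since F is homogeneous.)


F(10,9,3) ≡ 6 (mod 11); P is NOT on the curve.

Evaluate F(10, 9, 3) term-by-term (mod 11).
  3*X**2 ↦ 3·100·1·1 = 300
  X*Y ↦ 1·10·9·1 = 90
  -3*X*Z ↦ -3·10·1·3 = -90
  -2*Y**2 ↦ -2·1·81·1 = -162
Sum: F(10, 9, 3) = (300) + (90) + (-90) + (-162) = 138.
Reducing mod 11: 138 ≡ 6 (mod 11).
Since F(a, b, c) ≡ 6 ≠ 0 (mod 11), P does NOT lie on the curve.


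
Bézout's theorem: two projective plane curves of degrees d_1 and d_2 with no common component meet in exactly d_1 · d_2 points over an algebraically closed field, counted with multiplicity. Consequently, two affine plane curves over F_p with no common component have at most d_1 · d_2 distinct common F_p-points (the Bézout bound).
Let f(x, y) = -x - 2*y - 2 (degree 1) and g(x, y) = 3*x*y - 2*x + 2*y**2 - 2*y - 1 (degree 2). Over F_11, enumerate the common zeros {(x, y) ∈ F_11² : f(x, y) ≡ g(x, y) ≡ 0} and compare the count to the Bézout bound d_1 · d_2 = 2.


Common zeros: {(1, 4), (8, 6)}; count = 2; Bézout bound = 2.

deg(f) = 1, deg(g) = 2, so Bézout bound = 2.
Scan x ∈ F_11. For each x, list the y ∈ F_11 with f(x, y) ≡ 0 and those with g(x, y) ≡ 0 (mod 11); the common zeros in that column are the intersection.
  x = 0: f ≡ 0 at y ∈ {10}; g ≡ 0 at y ∈ {3, 9}; common: ∅.
  x = 1: f ≡ 0 at y ∈ {4}; g ≡ 0 at y ∈ {1, 4}; common: {4}.
  x = 2: f ≡ 0 at y ∈ {9}; g ≡ 0 at y ∈ {2, 7}; common: ∅.
  x = 3: f ≡ 0 at y ∈ {3}; g ≡ 0 at y ∈ ∅; common: ∅.
  x = 4: f ≡ 0 at y ∈ {8}; g ≡ 0 at y ∈ ∅; common: ∅.
  x = 5: f ≡ 0 at y ∈ {2}; g ≡ 0 at y ∈ {0, 10}; common: ∅.
  x = 6: f ≡ 0 at y ∈ {7}; g ≡ 0 at y ∈ ∅; common: ∅.
  x = 7: f ≡ 0 at y ∈ {1}; g ≡ 0 at y ∈ ∅; common: ∅.
  x = 8: f ≡ 0 at y ∈ {6}; g ≡ 0 at y ∈ {5, 6}; common: {6}.
  x = 9: f ≡ 0 at y ∈ {0}; g ≡ 0 at y ∈ ∅; common: ∅.
  x = 10: f ≡ 0 at y ∈ {5}; g ≡ 0 at y ∈ ∅; common: ∅.
Collecting: common zeros = {(1, 4), (8, 6)}, so the count is 2.
Comparison with the Bézout bound: 2 ≤ 2 = deg(f)·deg(g), as expected for curves with no common component (the bound is attained).


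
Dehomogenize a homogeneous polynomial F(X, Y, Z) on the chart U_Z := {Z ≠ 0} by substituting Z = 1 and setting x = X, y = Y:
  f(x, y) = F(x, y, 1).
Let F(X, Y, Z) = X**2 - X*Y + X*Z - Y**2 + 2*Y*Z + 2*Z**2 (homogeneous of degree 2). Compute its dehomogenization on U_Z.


f(x, y) = x**2 - x*y + x - y**2 + 2*y + 2

On U_Z we set Z = 1. Each monomial c·X^i·Y^j·Z^k in F becomes c·x^i·y^j·1^k = c·x^i·y^j.
Substituting Z = 1: F(X, Y, 1) = x**2 - x*y + x - y**2 + 2*y + 2.
Note: deg(f) ≤ deg(F) = 2; strict inequality happens when F is divisible by Z (lost terms).


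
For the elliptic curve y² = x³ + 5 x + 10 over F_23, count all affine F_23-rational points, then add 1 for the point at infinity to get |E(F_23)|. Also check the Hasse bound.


Affine points = {(1, 4), (1, 19), (3, 11), (3, 12), (4, 5), (4, 18), (6, 7), (6, 16), (9, 5), (9, 18), (10, 5), (10, 18), (11, 4), (11, 19), (12, 2), (12, 21), (13, 8), (13, 15), (14, 8), (14, 15), (16, 0), (19, 8), (19, 15), (22, 2), (22, 21)}; affine count = 25; |E(F_23)| = 26.

Discriminant check: Δ ∝ 4a³ + 27b² = 4·5³ + 27·10² = 4·125 + 27·100 ≡ 3 (mod 23). Nonzero ⇒ E is nonsingular.
For each x ∈ F_23, compute rhs = x³ + 5·x + 10 mod 23, then count y ∈ F_23 with y² ≡ rhs.
  x = 0: rhs = 10, matching y values: none (0 points).
  x = 1: rhs = 16, matching y values: 4, 19 (2 points).
  x = 2: rhs = 5, matching y values: none (0 points).
  x = 3: rhs = 6, matching y values: 11, 12 (2 points).
  x = 4: rhs = 2, matching y values: 5, 18 (2 points).
  x = 5: rhs = 22, matching y values: none (0 points).
  x = 6: rhs = 3, matching y values: 7, 16 (2 points).
  x = 7: rhs = 20, matching y values: none (0 points).
  x = 8: rhs = 10, matching y values: none (0 points).
  x = 9: rhs = 2, matching y values: 5, 18 (2 points).
  x = 10: rhs = 2, matching y values: 5, 18 (2 points).
  x = 11: rhs = 16, matching y values: 4, 19 (2 points).
  x = 12: rhs = 4, matching y values: 2, 21 (2 points).
  x = 13: rhs = 18, matching y values: 8, 15 (2 points).
  x = 14: rhs = 18, matching y values: 8, 15 (2 points).
  x = 15: rhs = 10, matching y values: none (0 points).
  x = 16: rhs = 0, matching y values: 0 (1 points).
  x = 17: rhs = 17, matching y values: none (0 points).
  x = 18: rhs = 21, matching y values: none (0 points).
  x = 19: rhs = 18, matching y values: 8, 15 (2 points).
  x = 20: rhs = 14, matching y values: none (0 points).
  x = 21: rhs = 15, matching y values: none (0 points).
  x = 22: rhs = 4, matching y values: 2, 21 (2 points).
Total affine count: 25.
Full point count |E(F_23)| = 25 + 1 = 26.
Hasse bound: |26 − (23+1)| = |2| = 2 ≤ 2√23 ≈ 9.5917 ✓.


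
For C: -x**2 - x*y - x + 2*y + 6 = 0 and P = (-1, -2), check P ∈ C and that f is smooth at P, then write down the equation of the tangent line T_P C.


Tangent line at P: 3*x + 3*y + 9 = 0.

Step 1: f(-1, -2) = 0, so P lies on C.
Step 2: partial derivatives
  f_x(x, y) = -2*x - y - 1, f_y(x, y) = 2 - x.
  f_x(P) = 3, f_y(P) = 3 (gradient nonzero, so P is smooth).
Step 3: tangent line at P: 3·(x − -1) + 3·(y − -2) = 0.
Expanding: 3*x + 3*y + 9 = 0.


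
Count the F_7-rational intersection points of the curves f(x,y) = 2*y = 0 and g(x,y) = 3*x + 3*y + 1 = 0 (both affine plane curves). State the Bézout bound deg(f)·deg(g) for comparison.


Common zeros: {(2, 0)}; count = 1; Bézout bound = 1.

deg(f) = 1, deg(g) = 1, so Bézout bound = 1.
Scan x ∈ F_7. For each x, list the y ∈ F_7 with f(x, y) ≡ 0 and those with g(x, y) ≡ 0 (mod 7); the common zeros in that column are the intersection.
  x = 0: f ≡ 0 at y ∈ {0}; g ≡ 0 at y ∈ {2}; common: ∅.
  x = 1: f ≡ 0 at y ∈ {0}; g ≡ 0 at y ∈ {1}; common: ∅.
  x = 2: f ≡ 0 at y ∈ {0}; g ≡ 0 at y ∈ {0}; common: {0}.
  x = 3: f ≡ 0 at y ∈ {0}; g ≡ 0 at y ∈ {6}; common: ∅.
  x = 4: f ≡ 0 at y ∈ {0}; g ≡ 0 at y ∈ {5}; common: ∅.
  x = 5: f ≡ 0 at y ∈ {0}; g ≡ 0 at y ∈ {4}; common: ∅.
  x = 6: f ≡ 0 at y ∈ {0}; g ≡ 0 at y ∈ {3}; common: ∅.
Collecting: common zeros = {(2, 0)}, so the count is 1.
Comparison with the Bézout bound: 1 ≤ 1 = deg(f)·deg(g), as expected for curves with no common component (the bound is attained).


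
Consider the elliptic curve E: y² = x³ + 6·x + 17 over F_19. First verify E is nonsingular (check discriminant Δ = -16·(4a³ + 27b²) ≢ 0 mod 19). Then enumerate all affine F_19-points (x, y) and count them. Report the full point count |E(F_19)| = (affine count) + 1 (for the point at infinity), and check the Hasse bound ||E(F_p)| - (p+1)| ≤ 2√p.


Affine points = {(0, 6), (0, 13), (1, 9), (1, 10), (3, 9), (3, 10), (5, 1), (5, 18), (8, 8), (8, 11), (15, 9), (15, 10), (17, 4), (17, 15)}; affine count = 14; |E(F_19)| = 15.

Discriminant check: Δ ∝ 4a³ + 27b² = 4·6³ + 27·17² = 4·216 + 27·289 ≡ 3 (mod 19). Nonzero ⇒ E is nonsingular.
For each x ∈ F_19, compute rhs = x³ + 6·x + 17 mod 19, then count y ∈ F_19 with y² ≡ rhs.
  x = 0: rhs = 17, matching y values: 6, 13 (2 points).
  x = 1: rhs = 5, matching y values: 9, 10 (2 points).
  x = 2: rhs = 18, matching y values: none (0 points).
  x = 3: rhs = 5, matching y values: 9, 10 (2 points).
  x = 4: rhs = 10, matching y values: none (0 points).
  x = 5: rhs = 1, matching y values: 1, 18 (2 points).
  x = 6: rhs = 3, matching y values: none (0 points).
  x = 7: rhs = 3, matching y values: none (0 points).
  x = 8: rhs = 7, matching y values: 8, 11 (2 points).
  x = 9: rhs = 2, matching y values: none (0 points).
  x = 10: rhs = 13, matching y values: none (0 points).
  x = 11: rhs = 8, matching y values: none (0 points).
  x = 12: rhs = 12, matching y values: none (0 points).
  x = 13: rhs = 12, matching y values: none (0 points).
  x = 14: rhs = 14, matching y values: none (0 points).
  x = 15: rhs = 5, matching y values: 9, 10 (2 points).
  x = 16: rhs = 10, matching y values: none (0 points).
  x = 17: rhs = 16, matching y values: 4, 15 (2 points).
  x = 18: rhs = 10, matching y values: none (0 points).
Total affine count: 14.
Full point count |E(F_19)| = 14 + 1 = 15.
Hasse bound: |15 − (19+1)| = |-5| = 5 ≤ 2√19 ≈ 8.7178 ✓.


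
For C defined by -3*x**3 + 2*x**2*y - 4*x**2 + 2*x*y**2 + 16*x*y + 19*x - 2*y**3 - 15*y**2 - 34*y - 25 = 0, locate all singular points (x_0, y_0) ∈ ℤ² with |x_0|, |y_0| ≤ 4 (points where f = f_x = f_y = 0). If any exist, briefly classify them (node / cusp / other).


Singular points: {(-1, -3)}; classification: node.

Compute partial derivatives:
  f_x = -9*x**2 + 4*x*y - 8*x + 2*y**2 + 16*y + 19.
  f_y = 2*x**2 + 4*x*y + 16*x - 6*y**2 - 30*y - 34.
Scan x_0 ∈ {−4, ..., 4}. For each x_0, f_y(x_0, y) is a polynomial in y; find its integer roots y ∈ {−4, ..., 4}, then test f_x and f at those candidates.
  x = -4: f_y(-4, y) = -6*y**2 - 46*y - 66; no integer root y with |y| ≤ 4.
  x = -3: f_y(-3, y) = -6*y**2 - 42*y - 64; no integer root y with |y| ≤ 4.
  x = -2: f_y(-2, y) = -6*y**2 - 38*y - 58; no integer root y with |y| ≤ 4.
  x = -1: f_y(-1, y) = -6*y**2 - 34*y - 48; vanishes at y ∈ {-3}. (-1, -3): f_x = 0, f = 0 — SINGULAR.
  x = 0: f_y(0, y) = -6*y**2 - 30*y - 34; no integer root y with |y| ≤ 4.
  x = 1: f_y(1, y) = -6*y**2 - 26*y - 16; no integer root y with |y| ≤ 4.
  x = 2: f_y(2, y) = -6*y**2 - 22*y + 6; no integer root y with |y| ≤ 4.
  x = 3: f_y(3, y) = -6*y**2 - 18*y + 32; no integer root y with |y| ≤ 4.
  x = 4: f_y(4, y) = -6*y**2 - 14*y + 62; no integer root y with |y| ≤ 4.
Only singular point on the grid: (-1, -3).
Classify: substitute x = -1 + u, y = -3 + v and expand: f = -3*u**3 + 2*u**2*v - u**2 + 2*u*v**2 - 2*v**3 + v**2.
No constant or linear terms (consistent with a singular point). Quadratic part: -u**2 + v**2. Cubic part: -3*u**3 + 2*u**2*v + 2*u*v**2 - 2*v**3.
The quadratic part v**2 - u**2 = (v − u)(v + u) splits into two distinct linear factors, so there are two distinct tangent lines y − -3 = ±(x − -1) — this is a node (ordinary double point).
Classification: node.


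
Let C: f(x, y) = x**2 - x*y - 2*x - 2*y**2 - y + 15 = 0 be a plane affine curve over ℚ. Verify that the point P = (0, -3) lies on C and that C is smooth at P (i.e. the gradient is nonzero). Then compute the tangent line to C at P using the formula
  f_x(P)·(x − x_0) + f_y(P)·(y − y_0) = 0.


Tangent line at P: x + 11*y + 33 = 0.

Step 1: f(0, -3) = 0, so P lies on C.
Step 2: partial derivatives
  f_x(x, y) = 2*x - y - 2, f_y(x, y) = -x - 4*y - 1.
  f_x(P) = 1, f_y(P) = 11 (gradient nonzero, so P is smooth).
Step 3: tangent line at P: 1·(x − 0) + 11·(y − -3) = 0.
Expanding: x + 11*y + 33 = 0.


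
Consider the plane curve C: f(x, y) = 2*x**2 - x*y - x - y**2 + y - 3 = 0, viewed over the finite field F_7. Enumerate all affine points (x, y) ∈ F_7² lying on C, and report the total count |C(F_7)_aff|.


Affine F_7-points: {(4, 1), (4, 3), (5, 0), (5, 3), (6, 0), (6, 2)}; count = 6.

For each of the 49 pairs (x, y) ∈ F_7², evaluate f(x, y) mod 7. Record the zeros.
  x = 0: [0↦4, 1↦4, 2↦2, 3↦5, 4↦6, 5↦5, 6↦2]  zeros at y ∈ ∅
  x = 1: [0↦5, 1↦4, 2↦1, 3↦3, 4↦3, 5↦1, 6↦4]  zeros at y ∈ ∅
  x = 2: [0↦3, 1↦1, 2↦4, 3↦5, 4↦4, 5↦1, 6↦3]  zeros at y ∈ ∅
  x = 3: [0↦5, 1↦2, 2↦4, 3↦4, 4↦2, 5↦5, 6↦6]  zeros at y ∈ ∅
  x = 4: [0↦4, 1↦0, 2↦1, 3↦0, 4↦4, 5↦6, 6↦6]  zeros at y ∈ {1, 3}
  x = 5: [0↦0, 1↦2, 2↦2, 3↦0, 4↦3, 5↦4, 6↦3]  zeros at y ∈ {0, 3}
  x = 6: [0↦0, 1↦1, 2↦0, 3↦4, 4↦6, 5↦6, 6↦4]  zeros at y ∈ {0, 2}
Collecting zeros: affine points = {(4, 1), (4, 3), (5, 0), (5, 3), (6, 0), (6, 2)}.
Total count |C(F_7)_aff| = 6.


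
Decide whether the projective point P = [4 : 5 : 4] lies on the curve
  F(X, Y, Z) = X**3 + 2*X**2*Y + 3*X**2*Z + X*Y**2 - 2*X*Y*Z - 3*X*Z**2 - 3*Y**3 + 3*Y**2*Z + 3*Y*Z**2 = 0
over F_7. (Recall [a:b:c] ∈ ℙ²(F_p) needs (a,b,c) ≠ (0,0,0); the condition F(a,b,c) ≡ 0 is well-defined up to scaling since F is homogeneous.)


F(4,5,4) ≡ 0 (mod 7); P is on the curve.

Evaluate F(4, 5, 4) term-by-term (mod 7).
  X**3 ↦ 1·64·1·1 = 64
  2*X**2*Y ↦ 2·16·5·1 = 160
  3*X**2*Z ↦ 3·16·1·4 = 192
  X*Y**2 ↦ 1·4·25·1 = 100
  -2*X*Y*Z ↦ -2·4·5·4 = -160
  -3*X*Z**2 ↦ -3·4·1·16 = -192
  -3*Y**3 ↦ -3·1·125·1 = -375
  3*Y**2*Z ↦ 3·1·25·4 = 300
  3*Y*Z**2 ↦ 3·1·5·16 = 240
Sum: F(4, 5, 4) = (64) + (160) + (192) + (100) + (-160) + (-192) + (-375) + (300) + (240) = 329.
Reducing mod 7: 329 ≡ 0 (mod 7).
Since F(a, b, c) ≡ 0 (mod 7), P lies on the curve.


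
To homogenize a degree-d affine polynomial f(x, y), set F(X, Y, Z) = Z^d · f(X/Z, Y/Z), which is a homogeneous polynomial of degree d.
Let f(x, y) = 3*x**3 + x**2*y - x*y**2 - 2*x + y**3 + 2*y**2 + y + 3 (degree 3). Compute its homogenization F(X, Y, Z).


F(X, Y, Z) = 3*X**3 + X**2*Y - X*Y**2 - 2*X*Z**2 + Y**3 + 2*Y**2*Z + Y*Z**2 + 3*Z**3

deg(f) = 3.
Substitute x = X/Z, y = Y/Z into f, then multiply by Z^3.
  monomial 3·x^3·y^0 ↦ 3·X^3·Y^0·Z^0.
  monomial 1·x^2·y^1 ↦ 1·X^2·Y^1·Z^0.
  monomial -1·x^1·y^2 ↦ -1·X^1·Y^2·Z^0.
  monomial -2·x^1·y^0 ↦ -2·X^1·Y^0·Z^2.
  monomial 1·x^0·y^3 ↦ 1·X^0·Y^3·Z^0.
  monomial 2·x^0·y^2 ↦ 2·X^0·Y^2·Z^1.
  monomial 1·x^0·y^1 ↦ 1·X^0·Y^1·Z^2.
  monomial 3·x^0·y^0 ↦ 3·X^0·Y^0·Z^3.
Collecting: F(X, Y, Z) = 3*X**3 + X**2*Y - X*Y**2 - 2*X*Z**2 + Y**3 + 2*Y**2*Z + Y*Z**2 + 3*Z**3.


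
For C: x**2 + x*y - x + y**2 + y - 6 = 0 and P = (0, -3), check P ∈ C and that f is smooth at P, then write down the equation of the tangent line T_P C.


Tangent line at P: -4*x - 5*y - 15 = 0.

Step 1: f(0, -3) = 0, so P lies on C.
Step 2: partial derivatives
  f_x(x, y) = 2*x + y - 1, f_y(x, y) = x + 2*y + 1.
  f_x(P) = -4, f_y(P) = -5 (gradient nonzero, so P is smooth).
Step 3: tangent line at P: -4·(x − 0) + -5·(y − -3) = 0.
Expanding: -4*x - 5*y - 15 = 0.


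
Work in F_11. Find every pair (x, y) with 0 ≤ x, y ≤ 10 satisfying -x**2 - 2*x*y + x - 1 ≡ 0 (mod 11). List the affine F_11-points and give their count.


Affine F_11-points: {(1, 5), (2, 2), (3, 8), (4, 8), (5, 10), (6, 2), (7, 4), (8, 4), (9, 10), (10, 7)}; count = 10.

For each of the 121 pairs (x, y) ∈ F_11², evaluate f(x, y) mod 11. Record the zeros.
  x = 0: [0↦10, 1↦10, 2↦10, 3↦10, 4↦10, 5↦10, 6↦10, 7↦10, 8↦10, 9↦10, 10↦10]  zeros at y ∈ ∅
  x = 1: [0↦10, 1↦8, 2↦6, 3↦4, 4↦2, 5↦0, 6↦9, 7↦7, 8↦5, 9↦3, 10↦1]  zeros at y ∈ {5}
  x = 2: [0↦8, 1↦4, 2↦0, 3↦7, 4↦3, 5↦10, 6↦6, 7↦2, 8↦9, 9↦5, 10↦1]  zeros at y ∈ {2}
  x = 3: [0↦4, 1↦9, 2↦3, 3↦8, 4↦2, 5↦7, 6↦1, 7↦6, 8↦0, 9↦5, 10↦10]  zeros at y ∈ {8}
  x = 4: [0↦9, 1↦1, 2↦4, 3↦7, 4↦10, 5↦2, 6↦5, 7↦8, 8↦0, 9↦3, 10↦6]  zeros at y ∈ {8}
  x = 5: [0↦1, 1↦2, 2↦3, 3↦4, 4↦5, 5↦6, 6↦7, 7↦8, 8↦9, 9↦10, 10↦0]  zeros at y ∈ {10}
  x = 6: [0↦2, 1↦1, 2↦0, 3↦10, 4↦9, 5↦8, 6↦7, 7↦6, 8↦5, 9↦4, 10↦3]  zeros at y ∈ {2}
  x = 7: [0↦1, 1↦9, 2↦6, 3↦3, 4↦0, 5↦8, 6↦5, 7↦2, 8↦10, 9↦7, 10↦4]  zeros at y ∈ {4}
  x = 8: [0↦9, 1↦4, 2↦10, 3↦5, 4↦0, 5↦6, 6↦1, 7↦7, 8↦2, 9↦8, 10↦3]  zeros at y ∈ {4}
  x = 9: [0↦4, 1↦8, 2↦1, 3↦5, 4↦9, 5↦2, 6↦6, 7↦10, 8↦3, 9↦7, 10↦0]  zeros at y ∈ {10}
  x = 10: [0↦8, 1↦10, 2↦1, 3↦3, 4↦5, 5↦7, 6↦9, 7↦0, 8↦2, 9↦4, 10↦6]  zeros at y ∈ {7}
Collecting zeros: affine points = {(1, 5), (2, 2), (3, 8), (4, 8), (5, 10), (6, 2), (7, 4), (8, 4), (9, 10), (10, 7)}.
Total count |C(F_11)_aff| = 10.


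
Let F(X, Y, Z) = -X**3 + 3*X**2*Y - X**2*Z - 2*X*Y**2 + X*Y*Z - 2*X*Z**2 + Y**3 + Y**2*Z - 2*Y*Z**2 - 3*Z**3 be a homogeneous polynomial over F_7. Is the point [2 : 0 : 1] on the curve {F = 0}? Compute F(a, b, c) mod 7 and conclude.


F(2,0,1) ≡ 2 (mod 7); P is NOT on the curve.

Evaluate F(2, 0, 1) term-by-term (mod 7).
  -X**3 ↦ -1·8·1·1 = -8
  3*X**2*Y ↦ 3·4·0·1 = 0
  -X**2*Z ↦ -1·4·1·1 = -4
  -2*X*Y**2 ↦ -2·2·0·1 = 0
  X*Y*Z ↦ 1·2·0·1 = 0
  -2*X*Z**2 ↦ -2·2·1·1 = -4
  Y**3 ↦ 1·1·0·1 = 0
  Y**2*Z ↦ 1·1·0·1 = 0
  -2*Y*Z**2 ↦ -2·1·0·1 = 0
  -3*Z**3 ↦ -3·1·1·1 = -3
Sum: F(2, 0, 1) = (-8) + (0) + (-4) + (0) + (0) + (-4) + (0) + (0) + (0) + (-3) = -19.
Reducing mod 7: -19 ≡ 2 (mod 7).
Since F(a, b, c) ≡ 2 ≠ 0 (mod 7), P does NOT lie on the curve.


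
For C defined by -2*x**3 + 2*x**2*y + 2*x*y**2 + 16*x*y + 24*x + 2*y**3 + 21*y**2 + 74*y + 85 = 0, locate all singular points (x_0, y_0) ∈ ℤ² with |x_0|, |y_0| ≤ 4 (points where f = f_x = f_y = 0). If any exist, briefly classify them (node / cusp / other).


Singular points: {(-1, -3)}; classification: cusp.

Compute partial derivatives:
  f_x = -6*x**2 + 4*x*y + 2*y**2 + 16*y + 24.
  f_y = 2*x**2 + 4*x*y + 16*x + 6*y**2 + 42*y + 74.
Scan x_0 ∈ {−4, ..., 4}. For each x_0, f_y(x_0, y) is a polynomial in y; find its integer roots y ∈ {−4, ..., 4}, then test f_x and f at those candidates.
  x = -4: f_y(-4, y) = 6*y**2 + 26*y + 42; no integer root y with |y| ≤ 4.
  x = -3: f_y(-3, y) = 6*y**2 + 30*y + 44; no integer root y with |y| ≤ 4.
  x = -2: f_y(-2, y) = 6*y**2 + 34*y + 50; no integer root y with |y| ≤ 4.
  x = -1: f_y(-1, y) = 6*y**2 + 38*y + 60; vanishes at y ∈ {-3}. (-1, -3): f_x = 0, f = 0 — SINGULAR.
  x = 0: f_y(0, y) = 6*y**2 + 42*y + 74; no integer root y with |y| ≤ 4.
  x = 1: f_y(1, y) = 6*y**2 + 46*y + 92; no integer root y with |y| ≤ 4.
  x = 2: f_y(2, y) = 6*y**2 + 50*y + 114; no integer root y with |y| ≤ 4.
  x = 3: f_y(3, y) = 6*y**2 + 54*y + 140; no integer root y with |y| ≤ 4.
  x = 4: f_y(4, y) = 6*y**2 + 58*y + 170; no integer root y with |y| ≤ 4.
Only singular point on the grid: (-1, -3).
Classify: substitute x = -1 + u, y = -3 + v and expand: f = -2*u**3 + 2*u**2*v + 2*u*v**2 + 2*v**3 + v**2.
No constant or linear terms (consistent with a singular point). Quadratic part: v**2. Cubic part: -2*u**3 + 2*u**2*v + 2*u*v**2 + 2*v**3.
The quadratic part v**2 is a perfect square, so there is a single (double) tangent line v = 0, i.e. y = -3. Restricting the cubic part to that line (v = 0) leaves -2*u**3 ≠ 0, so f is not divisible by v and the branch is v² ≈ 2*u**3 to lowest order — this is a cusp.
Classification: cusp.


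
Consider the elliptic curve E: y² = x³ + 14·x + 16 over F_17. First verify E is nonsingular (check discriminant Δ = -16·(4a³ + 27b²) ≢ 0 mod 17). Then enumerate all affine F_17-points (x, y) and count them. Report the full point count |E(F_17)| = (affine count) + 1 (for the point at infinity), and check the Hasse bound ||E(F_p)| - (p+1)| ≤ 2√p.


Affine points = {(0, 4), (0, 13), (2, 1), (2, 16), (3, 0), (4, 0), (7, 7), (7, 10), (9, 2), (9, 15), (10, 0), (12, 5), (12, 12), (13, 7), (13, 10), (14, 7), (14, 10), (16, 1), (16, 16)}; affine count = 19; |E(F_17)| = 20.

Discriminant check: Δ ∝ 4a³ + 27b² = 4·14³ + 27·16² = 4·2744 + 27·256 ≡ 4 (mod 17). Nonzero ⇒ E is nonsingular.
For each x ∈ F_17, compute rhs = x³ + 14·x + 16 mod 17, then count y ∈ F_17 with y² ≡ rhs.
  x = 0: rhs = 16, matching y values: 4, 13 (2 points).
  x = 1: rhs = 14, matching y values: none (0 points).
  x = 2: rhs = 1, matching y values: 1, 16 (2 points).
  x = 3: rhs = 0, matching y values: 0 (1 points).
  x = 4: rhs = 0, matching y values: 0 (1 points).
  x = 5: rhs = 7, matching y values: none (0 points).
  x = 6: rhs = 10, matching y values: none (0 points).
  x = 7: rhs = 15, matching y values: 7, 10 (2 points).
  x = 8: rhs = 11, matching y values: none (0 points).
  x = 9: rhs = 4, matching y values: 2, 15 (2 points).
  x = 10: rhs = 0, matching y values: 0 (1 points).
  x = 11: rhs = 5, matching y values: none (0 points).
  x = 12: rhs = 8, matching y values: 5, 12 (2 points).
  x = 13: rhs = 15, matching y values: 7, 10 (2 points).
  x = 14: rhs = 15, matching y values: 7, 10 (2 points).
  x = 15: rhs = 14, matching y values: none (0 points).
  x = 16: rhs = 1, matching y values: 1, 16 (2 points).
Total affine count: 19.
Full point count |E(F_17)| = 19 + 1 = 20.
Hasse bound: |20 − (17+1)| = |2| = 2 ≤ 2√17 ≈ 8.2462 ✓.


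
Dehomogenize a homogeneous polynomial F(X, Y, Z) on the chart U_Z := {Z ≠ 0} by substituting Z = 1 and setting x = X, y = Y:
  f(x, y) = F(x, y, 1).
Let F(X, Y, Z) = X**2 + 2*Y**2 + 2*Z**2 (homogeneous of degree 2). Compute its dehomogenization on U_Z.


f(x, y) = x**2 + 2*y**2 + 2

On U_Z we set Z = 1. Each monomial c·X^i·Y^j·Z^k in F becomes c·x^i·y^j·1^k = c·x^i·y^j.
Substituting Z = 1: F(X, Y, 1) = x**2 + 2*y**2 + 2.
Note: deg(f) ≤ deg(F) = 2; strict inequality happens when F is divisible by Z (lost terms).


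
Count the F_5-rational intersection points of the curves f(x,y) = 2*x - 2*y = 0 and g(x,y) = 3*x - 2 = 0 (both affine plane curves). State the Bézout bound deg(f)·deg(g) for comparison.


Common zeros: {(4, 4)}; count = 1; Bézout bound = 1.

deg(f) = 1, deg(g) = 1, so Bézout bound = 1.
Scan x ∈ F_5. For each x, list the y ∈ F_5 with f(x, y) ≡ 0 and those with g(x, y) ≡ 0 (mod 5); the common zeros in that column are the intersection.
  x = 0: f ≡ 0 at y ∈ {0}; g ≡ 0 at y ∈ ∅; common: ∅.
  x = 1: f ≡ 0 at y ∈ {1}; g ≡ 0 at y ∈ ∅; common: ∅.
  x = 2: f ≡ 0 at y ∈ {2}; g ≡ 0 at y ∈ ∅; common: ∅.
  x = 3: f ≡ 0 at y ∈ {3}; g ≡ 0 at y ∈ ∅; common: ∅.
  x = 4: f ≡ 0 at y ∈ {4}; g ≡ 0 at y ∈ {0, 1, 2, 3, 4}; common: {4}.
Collecting: common zeros = {(4, 4)}, so the count is 1.
Comparison with the Bézout bound: 1 ≤ 1 = deg(f)·deg(g), as expected for curves with no common component (the bound is attained).


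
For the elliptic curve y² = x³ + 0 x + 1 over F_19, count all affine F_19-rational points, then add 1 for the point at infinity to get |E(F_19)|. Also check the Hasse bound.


Affine points = {(0, 1), (0, 18), (2, 3), (2, 16), (3, 3), (3, 16), (8, 0), (12, 0), (14, 3), (14, 16), (18, 0)}; affine count = 11; |E(F_19)| = 12.

Discriminant check: Δ ∝ 4a³ + 27b² = 4·0³ + 27·1² = 4·0 + 27·1 ≡ 8 (mod 19). Nonzero ⇒ E is nonsingular.
For each x ∈ F_19, compute rhs = x³ + 0·x + 1 mod 19, then count y ∈ F_19 with y² ≡ rhs.
  x = 0: rhs = 1, matching y values: 1, 18 (2 points).
  x = 1: rhs = 2, matching y values: none (0 points).
  x = 2: rhs = 9, matching y values: 3, 16 (2 points).
  x = 3: rhs = 9, matching y values: 3, 16 (2 points).
  x = 4: rhs = 8, matching y values: none (0 points).
  x = 5: rhs = 12, matching y values: none (0 points).
  x = 6: rhs = 8, matching y values: none (0 points).
  x = 7: rhs = 2, matching y values: none (0 points).
  x = 8: rhs = 0, matching y values: 0 (1 points).
  x = 9: rhs = 8, matching y values: none (0 points).
  x = 10: rhs = 13, matching y values: none (0 points).
  x = 11: rhs = 2, matching y values: none (0 points).
  x = 12: rhs = 0, matching y values: 0 (1 points).
  x = 13: rhs = 13, matching y values: none (0 points).
  x = 14: rhs = 9, matching y values: 3, 16 (2 points).
  x = 15: rhs = 13, matching y values: none (0 points).
  x = 16: rhs = 12, matching y values: none (0 points).
  x = 17: rhs = 12, matching y values: none (0 points).
  x = 18: rhs = 0, matching y values: 0 (1 points).
Total affine count: 11.
Full point count |E(F_19)| = 11 + 1 = 12.
Hasse bound: |12 − (19+1)| = |-8| = 8 ≤ 2√19 ≈ 8.7178 ✓.


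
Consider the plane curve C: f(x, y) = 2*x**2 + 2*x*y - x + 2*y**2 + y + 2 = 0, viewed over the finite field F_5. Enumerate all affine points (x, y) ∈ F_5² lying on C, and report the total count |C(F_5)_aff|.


Affine F_5-points: {(0, 1), (1, 3), (2, 1), (2, 4), (4, 0), (4, 3)}; count = 6.

For each of the 25 pairs (x, y) ∈ F_5², evaluate f(x, y) mod 5. Record the zeros.
  x = 0: [0↦2, 1↦0, 2↦2, 3↦3, 4↦3]  zeros at y ∈ {1}
  x = 1: [0↦3, 1↦3, 2↦2, 3↦0, 4↦2]  zeros at y ∈ {3}
  x = 2: [0↦3, 1↦0, 2↦1, 3↦1, 4↦0]  zeros at y ∈ {1, 4}
  x = 3: [0↦2, 1↦1, 2↦4, 3↦1, 4↦2]  zeros at y ∈ ∅
  x = 4: [0↦0, 1↦1, 2↦1, 3↦0, 4↦3]  zeros at y ∈ {0, 3}
Collecting zeros: affine points = {(0, 1), (1, 3), (2, 1), (2, 4), (4, 0), (4, 3)}.
Total count |C(F_5)_aff| = 6.


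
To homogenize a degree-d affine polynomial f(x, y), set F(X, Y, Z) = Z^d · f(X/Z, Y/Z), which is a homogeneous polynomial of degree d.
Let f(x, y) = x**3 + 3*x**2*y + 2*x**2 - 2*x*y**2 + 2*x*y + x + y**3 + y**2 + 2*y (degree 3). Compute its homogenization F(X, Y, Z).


F(X, Y, Z) = X**3 + 3*X**2*Y + 2*X**2*Z - 2*X*Y**2 + 2*X*Y*Z + X*Z**2 + Y**3 + Y**2*Z + 2*Y*Z**2

deg(f) = 3.
Substitute x = X/Z, y = Y/Z into f, then multiply by Z^3.
  monomial 1·x^3·y^0 ↦ 1·X^3·Y^0·Z^0.
  monomial 3·x^2·y^1 ↦ 3·X^2·Y^1·Z^0.
  monomial 2·x^2·y^0 ↦ 2·X^2·Y^0·Z^1.
  monomial -2·x^1·y^2 ↦ -2·X^1·Y^2·Z^0.
  monomial 2·x^1·y^1 ↦ 2·X^1·Y^1·Z^1.
  monomial 1·x^1·y^0 ↦ 1·X^1·Y^0·Z^2.
  monomial 1·x^0·y^3 ↦ 1·X^0·Y^3·Z^0.
  monomial 1·x^0·y^2 ↦ 1·X^0·Y^2·Z^1.
  monomial 2·x^0·y^1 ↦ 2·X^0·Y^1·Z^2.
Collecting: F(X, Y, Z) = X**3 + 3*X**2*Y + 2*X**2*Z - 2*X*Y**2 + 2*X*Y*Z + X*Z**2 + Y**3 + Y**2*Z + 2*Y*Z**2.


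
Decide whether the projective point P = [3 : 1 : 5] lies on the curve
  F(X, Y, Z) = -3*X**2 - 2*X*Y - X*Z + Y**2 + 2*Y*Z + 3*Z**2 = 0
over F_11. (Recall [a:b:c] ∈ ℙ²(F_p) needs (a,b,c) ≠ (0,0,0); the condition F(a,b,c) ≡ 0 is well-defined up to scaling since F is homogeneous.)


F(3,1,5) ≡ 5 (mod 11); P is NOT on the curve.

Evaluate F(3, 1, 5) term-by-term (mod 11).
  -3*X**2 ↦ -3·9·1·1 = -27
  -2*X*Y ↦ -2·3·1·1 = -6
  -X*Z ↦ -1·3·1·5 = -15
  Y**2 ↦ 1·1·1·1 = 1
  2*Y*Z ↦ 2·1·1·5 = 10
  3*Z**2 ↦ 3·1·1·25 = 75
Sum: F(3, 1, 5) = (-27) + (-6) + (-15) + (1) + (10) + (75) = 38.
Reducing mod 11: 38 ≡ 5 (mod 11).
Since F(a, b, c) ≡ 5 ≠ 0 (mod 11), P does NOT lie on the curve.


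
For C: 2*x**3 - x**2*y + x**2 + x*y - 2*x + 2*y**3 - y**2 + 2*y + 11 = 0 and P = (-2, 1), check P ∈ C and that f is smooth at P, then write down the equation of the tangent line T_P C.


Tangent line at P: 23*x + 46 = 0.

Step 1: f(-2, 1) = 0, so P lies on C.
Step 2: partial derivatives
  f_x(x, y) = 6*x**2 - 2*x*y + 2*x + y - 2, f_y(x, y) = -x**2 + x + 6*y**2 - 2*y + 2.
  f_x(P) = 23, f_y(P) = 0 (gradient nonzero, so P is smooth).
Step 3: tangent line at P: 23·(x − -2) + 0·(y − 1) = 0.
Expanding: 23*x + 46 = 0.


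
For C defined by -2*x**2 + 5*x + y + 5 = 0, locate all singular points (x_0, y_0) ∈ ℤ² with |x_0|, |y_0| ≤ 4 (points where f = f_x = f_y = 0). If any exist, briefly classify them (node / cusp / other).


No singular points in the scanned grid; C is smooth there.

Compute partial derivatives:
  f_x = 5 - 4*x.
  f_y = 1.
f_y = 1 is a nonzero constant, so f_y never vanishes: no point (x, y) can satisfy f = f_x = f_y = 0. In particular no (x, y) ∈ {−4, ..., 4}² is singular; the curve is smooth.


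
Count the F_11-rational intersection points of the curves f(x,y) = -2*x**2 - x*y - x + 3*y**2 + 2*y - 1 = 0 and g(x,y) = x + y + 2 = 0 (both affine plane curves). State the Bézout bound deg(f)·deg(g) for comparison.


Common zeros: ∅; count = 0; Bézout bound = 2.

deg(f) = 2, deg(g) = 1, so Bézout bound = 2.
Scan x ∈ F_11. For each x, list the y ∈ F_11 with f(x, y) ≡ 0 and those with g(x, y) ≡ 0 (mod 11); the common zeros in that column are the intersection.
  x = 0: f ≡ 0 at y ∈ {4, 10}; g ≡ 0 at y ∈ {9}; common: ∅.
  x = 1: f ≡ 0 at y ∈ {1, 6}; g ≡ 0 at y ∈ {8}; common: ∅.
  x = 2: f ≡ 0 at y ∈ {0}; g ≡ 0 at y ∈ {7}; common: ∅.
  x = 3: f ≡ 0 at y ∈ {0, 4}; g ≡ 0 at y ∈ {6}; common: ∅.
  x = 4: f ≡ 0 at y ∈ ∅; g ≡ 0 at y ∈ {5}; common: ∅.
  x = 5: f ≡ 0 at y ∈ ∅; g ≡ 0 at y ∈ {4}; common: ∅.
  x = 6: f ≡ 0 at y ∈ ∅; g ≡ 0 at y ∈ {3}; common: ∅.
  x = 7: f ≡ 0 at y ∈ ∅; g ≡ 0 at y ∈ {2}; common: ∅.
  x = 8: f ≡ 0 at y ∈ ∅; g ≡ 0 at y ∈ {1}; common: ∅.
  x = 9: f ≡ 0 at y ∈ {1, 5}; g ≡ 0 at y ∈ {0}; common: ∅.
  x = 10: f ≡ 0 at y ∈ {5}; g ≡ 0 at y ∈ {10}; common: ∅.
Collecting: common zeros = ∅, so the count is 0.
Comparison with the Bézout bound: 0 ≤ 2 = deg(f)·deg(g), as expected for curves with no common component (the affine F_11-count falls short of the bound because intersections may lie at infinity, over extension fields, or carry multiplicity).


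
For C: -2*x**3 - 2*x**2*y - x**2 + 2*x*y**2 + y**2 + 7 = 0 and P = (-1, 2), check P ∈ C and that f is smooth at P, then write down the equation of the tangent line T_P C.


Tangent line at P: 12*x - 6*y + 24 = 0.

Step 1: f(-1, 2) = 0, so P lies on C.
Step 2: partial derivatives
  f_x(x, y) = -6*x**2 - 4*x*y - 2*x + 2*y**2, f_y(x, y) = -2*x**2 + 4*x*y + 2*y.
  f_x(P) = 12, f_y(P) = -6 (gradient nonzero, so P is smooth).
Step 3: tangent line at P: 12·(x − -1) + -6·(y − 2) = 0.
Expanding: 12*x - 6*y + 24 = 0.


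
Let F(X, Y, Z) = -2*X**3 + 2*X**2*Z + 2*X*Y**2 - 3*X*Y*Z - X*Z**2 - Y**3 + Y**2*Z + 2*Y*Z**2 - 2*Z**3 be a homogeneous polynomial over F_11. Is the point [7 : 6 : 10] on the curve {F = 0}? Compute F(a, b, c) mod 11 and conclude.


F(7,6,10) ≡ 8 (mod 11); P is NOT on the curve.

Evaluate F(7, 6, 10) term-by-term (mod 11).
  -2*X**3 ↦ -2·343·1·1 = -686
  2*X**2*Z ↦ 2·49·1·10 = 980
  2*X*Y**2 ↦ 2·7·36·1 = 504
  -3*X*Y*Z ↦ -3·7·6·10 = -1260
  -X*Z**2 ↦ -1·7·1·100 = -700
  -Y**3 ↦ -1·1·216·1 = -216
  Y**2*Z ↦ 1·1·36·10 = 360
  2*Y*Z**2 ↦ 2·1·6·100 = 1200
  -2*Z**3 ↦ -2·1·1·1000 = -2000
Sum: F(7, 6, 10) = (-686) + (980) + (504) + (-1260) + (-700) + (-216) + (360) + (1200) + (-2000) = -1818.
Reducing mod 11: -1818 ≡ 8 (mod 11).
Since F(a, b, c) ≡ 8 ≠ 0 (mod 11), P does NOT lie on the curve.


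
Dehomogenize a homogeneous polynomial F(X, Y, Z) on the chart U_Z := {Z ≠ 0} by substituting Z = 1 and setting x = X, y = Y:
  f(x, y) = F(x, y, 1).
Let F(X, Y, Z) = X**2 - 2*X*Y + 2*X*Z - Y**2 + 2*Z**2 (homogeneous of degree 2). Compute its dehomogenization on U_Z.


f(x, y) = x**2 - 2*x*y + 2*x - y**2 + 2

On U_Z we set Z = 1. Each monomial c·X^i·Y^j·Z^k in F becomes c·x^i·y^j·1^k = c·x^i·y^j.
Substituting Z = 1: F(X, Y, 1) = x**2 - 2*x*y + 2*x - y**2 + 2.
Note: deg(f) ≤ deg(F) = 2; strict inequality happens when F is divisible by Z (lost terms).


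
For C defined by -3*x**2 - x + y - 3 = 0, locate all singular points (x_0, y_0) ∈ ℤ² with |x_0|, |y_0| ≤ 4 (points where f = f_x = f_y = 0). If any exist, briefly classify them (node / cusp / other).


No singular points in the scanned grid; C is smooth there.

Compute partial derivatives:
  f_x = -6*x - 1.
  f_y = 1.
f_y = 1 is a nonzero constant, so f_y never vanishes: no point (x, y) can satisfy f = f_x = f_y = 0. In particular no (x, y) ∈ {−4, ..., 4}² is singular; the curve is smooth.


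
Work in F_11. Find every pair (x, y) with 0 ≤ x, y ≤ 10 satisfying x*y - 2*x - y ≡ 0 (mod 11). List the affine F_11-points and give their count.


Affine F_11-points: {(0, 0), (2, 4), (3, 3), (4, 10), (5, 8), (6, 9), (7, 6), (8, 7), (9, 5), (10, 1)}; count = 10.

For each of the 121 pairs (x, y) ∈ F_11², evaluate f(x, y) mod 11. Record the zeros.
  x = 0: [0↦0, 1↦10, 2↦9, 3↦8, 4↦7, 5↦6, 6↦5, 7↦4, 8↦3, 9↦2, 10↦1]  zeros at y ∈ {0}
  x = 1: [0↦9, 1↦9, 2↦9, 3↦9, 4↦9, 5↦9, 6↦9, 7↦9, 8↦9, 9↦9, 10↦9]  zeros at y ∈ ∅
  x = 2: [0↦7, 1↦8, 2↦9, 3↦10, 4↦0, 5↦1, 6↦2, 7↦3, 8↦4, 9↦5, 10↦6]  zeros at y ∈ {4}
  x = 3: [0↦5, 1↦7, 2↦9, 3↦0, 4↦2, 5↦4, 6↦6, 7↦8, 8↦10, 9↦1, 10↦3]  zeros at y ∈ {3}
  x = 4: [0↦3, 1↦6, 2↦9, 3↦1, 4↦4, 5↦7, 6↦10, 7↦2, 8↦5, 9↦8, 10↦0]  zeros at y ∈ {10}
  x = 5: [0↦1, 1↦5, 2↦9, 3↦2, 4↦6, 5↦10, 6↦3, 7↦7, 8↦0, 9↦4, 10↦8]  zeros at y ∈ {8}
  x = 6: [0↦10, 1↦4, 2↦9, 3↦3, 4↦8, 5↦2, 6↦7, 7↦1, 8↦6, 9↦0, 10↦5]  zeros at y ∈ {9}
  x = 7: [0↦8, 1↦3, 2↦9, 3↦4, 4↦10, 5↦5, 6↦0, 7↦6, 8↦1, 9↦7, 10↦2]  zeros at y ∈ {6}
  x = 8: [0↦6, 1↦2, 2↦9, 3↦5, 4↦1, 5↦8, 6↦4, 7↦0, 8↦7, 9↦3, 10↦10]  zeros at y ∈ {7}
  x = 9: [0↦4, 1↦1, 2↦9, 3↦6, 4↦3, 5↦0, 6↦8, 7↦5, 8↦2, 9↦10, 10↦7]  zeros at y ∈ {5}
  x = 10: [0↦2, 1↦0, 2↦9, 3↦7, 4↦5, 5↦3, 6↦1, 7↦10, 8↦8, 9↦6, 10↦4]  zeros at y ∈ {1}
Collecting zeros: affine points = {(0, 0), (2, 4), (3, 3), (4, 10), (5, 8), (6, 9), (7, 6), (8, 7), (9, 5), (10, 1)}.
Total count |C(F_11)_aff| = 10.


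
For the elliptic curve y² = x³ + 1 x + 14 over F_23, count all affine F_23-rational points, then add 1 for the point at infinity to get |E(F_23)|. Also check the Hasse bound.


Affine points = {(1, 4), (1, 19), (2, 1), (2, 22), (4, 6), (4, 17), (5, 11), (5, 12), (6, 11), (6, 12), (9, 4), (9, 19), (10, 9), (10, 14), (12, 11), (12, 12), (13, 4), (13, 19), (14, 9), (14, 14), (15, 0), (16, 3), (16, 20), (21, 2), (21, 21), (22, 9), (22, 14)}; affine count = 27; |E(F_23)| = 28.

Discriminant check: Δ ∝ 4a³ + 27b² = 4·1³ + 27·14² = 4·1 + 27·196 ≡ 6 (mod 23). Nonzero ⇒ E is nonsingular.
For each x ∈ F_23, compute rhs = x³ + 1·x + 14 mod 23, then count y ∈ F_23 with y² ≡ rhs.
  x = 0: rhs = 14, matching y values: none (0 points).
  x = 1: rhs = 16, matching y values: 4, 19 (2 points).
  x = 2: rhs = 1, matching y values: 1, 22 (2 points).
  x = 3: rhs = 21, matching y values: none (0 points).
  x = 4: rhs = 13, matching y values: 6, 17 (2 points).
  x = 5: rhs = 6, matching y values: 11, 12 (2 points).
  x = 6: rhs = 6, matching y values: 11, 12 (2 points).
  x = 7: rhs = 19, matching y values: none (0 points).
  x = 8: rhs = 5, matching y values: none (0 points).
  x = 9: rhs = 16, matching y values: 4, 19 (2 points).
  x = 10: rhs = 12, matching y values: 9, 14 (2 points).
  x = 11: rhs = 22, matching y values: none (0 points).
  x = 12: rhs = 6, matching y values: 11, 12 (2 points).
  x = 13: rhs = 16, matching y values: 4, 19 (2 points).
  x = 14: rhs = 12, matching y values: 9, 14 (2 points).
  x = 15: rhs = 0, matching y values: 0 (1 points).
  x = 16: rhs = 9, matching y values: 3, 20 (2 points).
  x = 17: rhs = 22, matching y values: none (0 points).
  x = 18: rhs = 22, matching y values: none (0 points).
  x = 19: rhs = 15, matching y values: none (0 points).
  x = 20: rhs = 7, matching y values: none (0 points).
  x = 21: rhs = 4, matching y values: 2, 21 (2 points).
  x = 22: rhs = 12, matching y values: 9, 14 (2 points).
Total affine count: 27.
Full point count |E(F_23)| = 27 + 1 = 28.
Hasse bound: |28 − (23+1)| = |4| = 4 ≤ 2√23 ≈ 9.5917 ✓.


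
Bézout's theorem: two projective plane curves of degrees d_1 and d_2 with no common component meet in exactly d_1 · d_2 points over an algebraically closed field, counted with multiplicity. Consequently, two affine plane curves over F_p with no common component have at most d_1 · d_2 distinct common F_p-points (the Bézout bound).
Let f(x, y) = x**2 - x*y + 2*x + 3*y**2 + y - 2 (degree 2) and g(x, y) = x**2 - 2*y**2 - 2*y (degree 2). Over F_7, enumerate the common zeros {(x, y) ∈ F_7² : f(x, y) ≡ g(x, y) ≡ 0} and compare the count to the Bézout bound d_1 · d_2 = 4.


Common zeros: {(0, 6)}; count = 1; Bézout bound = 4.

deg(f) = 2, deg(g) = 2, so Bézout bound = 4.
Scan x ∈ F_7. For each x, list the y ∈ F_7 with f(x, y) ≡ 0 and those with g(x, y) ≡ 0 (mod 7); the common zeros in that column are the intersection.
  x = 0: f ≡ 0 at y ∈ {3, 6}; g ≡ 0 at y ∈ {0, 6}; common: {6}.
  x = 1: f ≡ 0 at y ∈ {3, 4}; g ≡ 0 at y ∈ ∅; common: ∅.
  x = 2: f ≡ 0 at y ∈ ∅; g ≡ 0 at y ∈ {1, 5}; common: ∅.
  x = 3: f ≡ 0 at y ∈ {1, 2}; g ≡ 0 at y ∈ ∅; common: ∅.
  x = 4: f ≡ 0 at y ∈ {2, 6}; g ≡ 0 at y ∈ ∅; common: ∅.
  x = 5: f ≡ 0 at y ∈ ∅; g ≡ 0 at y ∈ {1, 5}; common: ∅.
  x = 6: f ≡ 0 at y ∈ ∅; g ≡ 0 at y ∈ ∅; common: ∅.
Collecting: common zeros = {(0, 6)}, so the count is 1.
Comparison with the Bézout bound: 1 ≤ 4 = deg(f)·deg(g), as expected for curves with no common component (the affine F_7-count falls short of the bound because intersections may lie at infinity, over extension fields, or carry multiplicity).


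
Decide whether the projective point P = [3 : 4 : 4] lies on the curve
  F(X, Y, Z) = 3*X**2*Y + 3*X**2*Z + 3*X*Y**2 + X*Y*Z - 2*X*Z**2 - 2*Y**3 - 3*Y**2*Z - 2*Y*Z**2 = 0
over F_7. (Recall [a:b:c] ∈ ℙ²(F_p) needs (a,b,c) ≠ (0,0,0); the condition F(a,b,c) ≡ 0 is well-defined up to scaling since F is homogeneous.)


F(3,4,4) ≡ 4 (mod 7); P is NOT on the curve.

Evaluate F(3, 4, 4) term-by-term (mod 7).
  3*X**2*Y ↦ 3·9·4·1 = 108
  3*X**2*Z ↦ 3·9·1·4 = 108
  3*X*Y**2 ↦ 3·3·16·1 = 144
  X*Y*Z ↦ 1·3·4·4 = 48
  -2*X*Z**2 ↦ -2·3·1·16 = -96
  -2*Y**3 ↦ -2·1·64·1 = -128
  -3*Y**2*Z ↦ -3·1·16·4 = -192
  -2*Y*Z**2 ↦ -2·1·4·16 = -128
Sum: F(3, 4, 4) = (108) + (108) + (144) + (48) + (-96) + (-128) + (-192) + (-128) = -136.
Reducing mod 7: -136 ≡ 4 (mod 7).
Since F(a, b, c) ≡ 4 ≠ 0 (mod 7), P does NOT lie on the curve.


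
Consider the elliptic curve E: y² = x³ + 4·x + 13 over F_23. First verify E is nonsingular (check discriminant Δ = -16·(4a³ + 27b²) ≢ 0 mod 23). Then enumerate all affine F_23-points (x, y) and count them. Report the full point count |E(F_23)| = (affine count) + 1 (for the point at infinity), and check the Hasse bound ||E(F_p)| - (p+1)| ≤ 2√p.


Affine points = {(0, 6), (0, 17), (1, 8), (1, 15), (2, 11), (2, 12), (3, 11), (3, 12), (4, 1), (4, 22), (6, 0), (7, 4), (7, 19), (10, 8), (10, 15), (11, 10), (11, 13), (12, 8), (12, 15), (13, 10), (13, 13), (17, 7), (17, 16), (18, 11), (18, 12), (19, 5), (19, 18), (22, 10), (22, 13)}; affine count = 29; |E(F_23)| = 30.

Discriminant check: Δ ∝ 4a³ + 27b² = 4·4³ + 27·13² = 4·64 + 27·169 ≡ 12 (mod 23). Nonzero ⇒ E is nonsingular.
For each x ∈ F_23, compute rhs = x³ + 4·x + 13 mod 23, then count y ∈ F_23 with y² ≡ rhs.
  x = 0: rhs = 13, matching y values: 6, 17 (2 points).
  x = 1: rhs = 18, matching y values: 8, 15 (2 points).
  x = 2: rhs = 6, matching y values: 11, 12 (2 points).
  x = 3: rhs = 6, matching y values: 11, 12 (2 points).
  x = 4: rhs = 1, matching y values: 1, 22 (2 points).
  x = 5: rhs = 20, matching y values: none (0 points).
  x = 6: rhs = 0, matching y values: 0 (1 points).
  x = 7: rhs = 16, matching y values: 4, 19 (2 points).
  x = 8: rhs = 5, matching y values: none (0 points).
  x = 9: rhs = 19, matching y values: none (0 points).
  x = 10: rhs = 18, matching y values: 8, 15 (2 points).
  x = 11: rhs = 8, matching y values: 10, 13 (2 points).
  x = 12: rhs = 18, matching y values: 8, 15 (2 points).
  x = 13: rhs = 8, matching y values: 10, 13 (2 points).
  x = 14: rhs = 7, matching y values: none (0 points).
  x = 15: rhs = 21, matching y values: none (0 points).
  x = 16: rhs = 10, matching y values: none (0 points).
  x = 17: rhs = 3, matching y values: 7, 16 (2 points).
  x = 18: rhs = 6, matching y values: 11, 12 (2 points).
  x = 19: rhs = 2, matching y values: 5, 18 (2 points).
  x = 20: rhs = 20, matching y values: none (0 points).
  x = 21: rhs = 20, matching y values: none (0 points).
  x = 22: rhs = 8, matching y values: 10, 13 (2 points).
Total affine count: 29.
Full point count |E(F_23)| = 29 + 1 = 30.
Hasse bound: |30 − (23+1)| = |6| = 6 ≤ 2√23 ≈ 9.5917 ✓.


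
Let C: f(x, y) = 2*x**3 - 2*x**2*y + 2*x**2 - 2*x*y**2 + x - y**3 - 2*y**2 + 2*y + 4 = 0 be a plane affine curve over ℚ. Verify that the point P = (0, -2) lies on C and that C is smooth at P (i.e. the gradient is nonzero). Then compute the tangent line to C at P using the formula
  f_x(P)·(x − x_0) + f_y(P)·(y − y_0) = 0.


Tangent line at P: -7*x - 2*y - 4 = 0.

Step 1: f(0, -2) = 0, so P lies on C.
Step 2: partial derivatives
  f_x(x, y) = 6*x**2 - 4*x*y + 4*x - 2*y**2 + 1, f_y(x, y) = -2*x**2 - 4*x*y - 3*y**2 - 4*y + 2.
  f_x(P) = -7, f_y(P) = -2 (gradient nonzero, so P is smooth).
Step 3: tangent line at P: -7·(x − 0) + -2·(y − -2) = 0.
Expanding: -7*x - 2*y - 4 = 0.
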